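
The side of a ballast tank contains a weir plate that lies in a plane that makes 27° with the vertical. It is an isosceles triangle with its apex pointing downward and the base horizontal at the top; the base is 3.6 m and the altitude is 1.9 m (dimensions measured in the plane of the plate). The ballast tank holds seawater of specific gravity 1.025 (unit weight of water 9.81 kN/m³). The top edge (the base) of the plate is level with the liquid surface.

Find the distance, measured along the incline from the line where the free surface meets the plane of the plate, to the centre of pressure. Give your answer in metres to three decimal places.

y_p = 0.950 m

γ = 1.025 × 9.81 = 10.05525 kN/m³.
The plate makes 27° with the vertical, i.e. θ = 90° − 27° = 63° to the horizontal. Measuring y along the incline from the free-surface line, vertical depth h = y·sinθ with sinθ = 0.891007.
With the apex down, the centroid sits h/3 = 1.9/3 = 0.633333 m below the base (the top edge), so y_c = 0.633333 m and h_c = 0.633333 × 0.891007 = 0.564304 m.
A = ½ × 3.6 × 1.9 = 3.42 m².
Resultant F = γ·h_c·A = 10.05525 × 0.564304 × 3.42 = 19.4058 kN.
I_c = b·h³/36 = 3.6 × 1.9³/36 = 0.6859 m⁴.
Centre of pressure: y_p = y_c + I_c/(y_c·A) = 0.633333 + 0.6859/(0.633333 × 3.42) = 0.633333 + 0.316667 = 0.95 m along the plane.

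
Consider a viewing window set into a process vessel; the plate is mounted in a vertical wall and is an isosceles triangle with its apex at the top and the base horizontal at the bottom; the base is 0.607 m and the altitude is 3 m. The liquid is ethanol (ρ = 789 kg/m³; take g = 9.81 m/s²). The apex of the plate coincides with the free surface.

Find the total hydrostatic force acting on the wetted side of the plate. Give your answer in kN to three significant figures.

F ≈ 14.1 kN

γ = ρg = 789 × 9.81 / 1000 = 7.74009 kN/m³.
With the apex up, the centroid sits 2h/3 = 2 × 3/3 = 2 m below the apex, so the centroid depth is h_c = 2 m.
A = ½ × 0.607 × 3 = 0.9105 m².
Resultant F = γ·h_c·A = 7.74009 × 2 × 0.9105 = 14.0947 kN.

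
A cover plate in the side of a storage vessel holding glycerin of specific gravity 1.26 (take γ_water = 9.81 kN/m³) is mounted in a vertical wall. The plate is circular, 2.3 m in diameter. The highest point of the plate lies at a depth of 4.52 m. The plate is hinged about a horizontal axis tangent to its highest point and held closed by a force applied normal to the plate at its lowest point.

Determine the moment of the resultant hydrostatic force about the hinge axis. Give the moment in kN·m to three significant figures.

γ = 1.26 × 9.81 = 12.3606 kN/m³.
The centroid is at the centre, 1.15 m below the top of the plate, so the centroid depth is h_c = 4.52 + 1.15 = 5.67 m.
A = π(1.15)² = 4.15476 m².
Resultant F = γ·h_c·A = 12.3606 × 5.67 × 4.15476 = 291.185 kN.
I_c = πr⁴/4 = π × 1.15⁴/4 = 1.37367 m⁴.
Centre of pressure: y_p = y_c + I_c/(y_c·A) = 5.67 + 1.37367/(5.67 × 4.15476) = 5.67 + 0.0583114 = 5.72831 m along the plane.
The resultant acts 1.15 + 0.0583114 = 1.20831 m (along the plate) below the hinge at the top edge, so the moment about the hinge is M = F × 1.20831 = 291.185 × 1.20831 = 351.842 kN·m.

M ≈ 352 kN·m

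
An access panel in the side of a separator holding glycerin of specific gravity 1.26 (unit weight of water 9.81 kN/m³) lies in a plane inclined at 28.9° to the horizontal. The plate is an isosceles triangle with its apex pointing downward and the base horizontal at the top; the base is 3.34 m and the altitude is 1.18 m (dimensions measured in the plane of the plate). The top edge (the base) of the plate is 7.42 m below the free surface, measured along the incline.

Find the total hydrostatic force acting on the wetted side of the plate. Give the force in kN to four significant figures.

γ = 1.26 × 9.81 = 12.3606 kN/m³.
Let θ = 28.9° be the plate's angle to the horizontal; measure y along the incline from where the plane meets the free surface. Vertical depth h = y·sinθ with sinθ = 0.483282.
With the apex down, the centroid sits h/3 = 1.18/3 = 0.393333 m below the base (the top edge), so y_c = 7.42 + 0.393333 = 7.81333 m and h_c = 7.81333 × 0.483282 = 3.77604 m.
A = ½ × 3.34 × 1.18 = 1.9706 m².
Resultant F = γ·h_c·A = 12.3606 × 3.77604 × 1.9706 = 91.976 kN.

F ≈ 91.98 kN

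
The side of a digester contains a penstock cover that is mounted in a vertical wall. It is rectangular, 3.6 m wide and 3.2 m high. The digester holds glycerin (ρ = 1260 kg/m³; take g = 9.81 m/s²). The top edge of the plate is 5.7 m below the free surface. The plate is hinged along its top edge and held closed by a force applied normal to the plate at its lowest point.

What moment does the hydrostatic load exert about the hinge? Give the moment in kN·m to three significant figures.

γ = ρg = 1260 × 9.81 / 1000 = 12.3606 kN/m³.
The centroid lies 3.2/2 = 1.6 m below the top edge, so the centroid depth is h_c = 5.7 + 1.6 = 7.3 m.
A = 3.6 × 3.2 = 11.52 m².
Resultant F = γ·h_c·A = 12.3606 × 7.3 × 11.52 = 1039.48 kN.
I_c = b·h³/12 = 3.6 × 3.2³/12 = 9.8304 m⁴.
Centre of pressure: y_p = y_c + I_c/(y_c·A) = 7.3 + 9.8304/(7.3 × 11.52) = 7.3 + 0.116895 = 7.4169 m along the plane.
The resultant acts 1.6 + 0.116895 = 1.7169 m (along the plate) below the hinge at the top edge, so the moment about the hinge is M = F × 1.7169 = 1039.48 × 1.7169 = 1784.68 kN·m.

M ≈ 1780 kN·m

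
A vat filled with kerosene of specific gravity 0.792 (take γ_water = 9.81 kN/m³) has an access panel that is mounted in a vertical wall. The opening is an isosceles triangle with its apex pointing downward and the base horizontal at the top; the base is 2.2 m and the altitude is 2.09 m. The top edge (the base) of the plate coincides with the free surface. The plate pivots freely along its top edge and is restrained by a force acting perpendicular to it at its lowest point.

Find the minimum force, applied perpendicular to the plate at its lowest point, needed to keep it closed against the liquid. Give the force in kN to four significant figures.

P ≈ 6.222 kN

γ = 0.792 × 9.81 = 7.76952 kN/m³.
With the apex down, the centroid sits h/3 = 2.09/3 = 0.696667 m below the base (the top edge), so the centroid depth is h_c = 0.696667 m.
A = ½ × 2.2 × 2.09 = 2.299 m².
Resultant F = γ·h_c·A = 7.76952 × 0.696667 × 2.299 = 12.444 kN.
I_c = b·h³/36 = 2.2 × 2.09³/36 = 0.557903 m⁴.
Centre of pressure: y_p = y_c + I_c/(y_c·A) = 0.696667 + 0.557903/(0.696667 × 2.299) = 0.696667 + 0.348333 = 1.045 m along the plane.
The resultant acts 0.696667 + 0.348333 = 1.045 m (along the plate) below the hinge at the top edge, so the moment about the hinge is M = F × 1.045 = 12.444 × 1.045 = 13.004 kN·m.
A normal force at the bottom, 2.09 m from the hinge, must supply this moment: P = 13.004/2.09 = 6.22201 kN.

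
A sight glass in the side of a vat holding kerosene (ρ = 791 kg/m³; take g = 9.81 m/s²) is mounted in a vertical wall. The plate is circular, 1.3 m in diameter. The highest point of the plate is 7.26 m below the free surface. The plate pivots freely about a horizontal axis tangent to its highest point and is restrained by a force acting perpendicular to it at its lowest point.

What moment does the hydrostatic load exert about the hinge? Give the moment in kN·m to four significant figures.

M ≈ 54.04 kN·m

γ = ρg = 791 × 9.81 / 1000 = 7.75971 kN/m³.
The centroid is at the centre, 0.65 m below the top of the plate, so the centroid depth is h_c = 7.26 + 0.65 = 7.91 m.
A = π(0.65)² = 1.32732 m².
Resultant F = γ·h_c·A = 7.75971 × 7.91 × 1.32732 = 81.47 kN.
I_c = πr⁴/4 = π × 0.65⁴/4 = 0.140198 m⁴.
Centre of pressure: y_p = y_c + I_c/(y_c·A) = 7.91 + 0.140198/(7.91 × 1.32732) = 7.91 + 0.0133533 = 7.92335 m along the plane.
The resultant acts 0.65 + 0.0133533 = 0.663353 m (along the plate) below the hinge at the top edge, so the moment about the hinge is M = F × 0.663353 = 81.47 × 0.663353 = 54.0434 kN·m.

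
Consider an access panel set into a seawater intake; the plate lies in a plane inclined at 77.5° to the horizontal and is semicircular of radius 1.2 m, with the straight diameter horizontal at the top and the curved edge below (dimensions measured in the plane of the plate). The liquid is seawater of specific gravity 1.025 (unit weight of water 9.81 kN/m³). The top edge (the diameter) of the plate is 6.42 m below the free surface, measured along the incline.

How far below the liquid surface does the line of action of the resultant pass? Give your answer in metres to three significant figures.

h_p = 6.78 m

γ = 1.025 × 9.81 = 10.05525 kN/m³.
Let θ = 77.5° be the plate's angle to the horizontal; measure y along the incline from where the plane meets the free surface. Vertical depth h = y·sinθ with sinθ = 0.976296.
The centroid of a semicircle lies 4r/(3π) = 0.509296 m from the diameter, here below the top edge, so y_c = 6.42 + 0.509296 = 6.9293 m and h_c = 6.9293 × 0.976296 = 6.76505 m.
A = πr²/2 = π × 1.2²/2 = 2.26195 m².
Resultant F = γ·h_c·A = 10.05525 × 6.76505 × 2.26195 = 153.867 kN.
I_c = (π/8 − 8/(9π))·r⁴ = 0.109757 × 1.2⁴ = 0.227592 m⁴.
Centre of pressure: y_p = y_c + I_c/(y_c·A) = 6.9293 + 0.227592/(6.9293 × 2.26195) = 6.9293 + 0.0145206 = 6.94382 m along the plane.
Vertically, h_p = y_p·sinθ = 6.94382 × 0.976296 = 6.77922 m.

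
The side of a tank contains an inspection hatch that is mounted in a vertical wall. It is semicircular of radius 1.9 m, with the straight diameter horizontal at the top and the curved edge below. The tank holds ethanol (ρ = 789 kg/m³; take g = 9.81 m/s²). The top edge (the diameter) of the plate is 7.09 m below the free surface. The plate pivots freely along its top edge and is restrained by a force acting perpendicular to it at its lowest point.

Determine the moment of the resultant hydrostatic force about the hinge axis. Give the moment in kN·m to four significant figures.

M ≈ 290.5 kN·m

γ = ρg = 789 × 9.81 / 1000 = 7.74009 kN/m³.
The centroid of a semicircle lies 4r/(3π) = 0.806385 m from the diameter, here below the top edge, so the centroid depth is h_c = 7.09 + 0.806385 = 7.89638 m.
A = πr²/2 = π × 1.9²/2 = 5.67057 m².
Resultant F = γ·h_c·A = 7.74009 × 7.89638 × 5.67057 = 346.578 kN.
I_c = (π/8 − 8/(9π))·r⁴ = 0.109757 × 1.9⁴ = 1.43036 m⁴.
Centre of pressure: y_p = y_c + I_c/(y_c·A) = 7.89638 + 1.43036/(7.89638 × 5.67057) = 7.89638 + 0.0319441 = 7.92832 m along the plane.
The resultant acts 0.806385 + 0.0319441 = 0.838329 m (along the plate) below the hinge at the top edge, so the moment about the hinge is M = F × 0.838329 = 346.578 × 0.838329 = 290.546 kN·m.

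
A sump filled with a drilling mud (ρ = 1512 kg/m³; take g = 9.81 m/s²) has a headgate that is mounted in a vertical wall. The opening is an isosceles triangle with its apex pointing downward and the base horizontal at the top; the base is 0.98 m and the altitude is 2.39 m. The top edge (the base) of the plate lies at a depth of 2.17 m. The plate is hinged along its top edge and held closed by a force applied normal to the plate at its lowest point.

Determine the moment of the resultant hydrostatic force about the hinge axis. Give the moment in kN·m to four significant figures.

γ = ρg = 1512 × 9.81 / 1000 = 14.83272 kN/m³.
With the apex down, the centroid sits h/3 = 2.39/3 = 0.796667 m below the base (the top edge), so the centroid depth is h_c = 2.17 + 0.796667 = 2.96667 m.
A = ½ × 0.98 × 2.39 = 1.1711 m².
Resultant F = γ·h_c·A = 14.83272 × 2.96667 × 1.1711 = 51.5328 kN.
I_c = b·h³/36 = 0.98 × 2.39³/36 = 0.371636 m⁴.
Centre of pressure: y_p = y_c + I_c/(y_c·A) = 2.96667 + 0.371636/(2.96667 × 1.1711) = 2.96667 + 0.106968 = 3.07364 m along the plane.
The resultant acts 0.796667 + 0.106968 = 0.903635 m (along the plate) below the hinge at the top edge, so the moment about the hinge is M = F × 0.903635 = 51.5328 × 0.903635 = 46.5668 kN·m.

M ≈ 46.57 kN·m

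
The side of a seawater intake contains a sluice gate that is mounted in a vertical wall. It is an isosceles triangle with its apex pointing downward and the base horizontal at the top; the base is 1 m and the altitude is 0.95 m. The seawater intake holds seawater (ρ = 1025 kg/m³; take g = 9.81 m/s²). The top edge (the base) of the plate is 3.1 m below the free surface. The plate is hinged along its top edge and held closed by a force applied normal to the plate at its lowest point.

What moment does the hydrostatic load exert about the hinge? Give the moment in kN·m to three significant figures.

M ≈ 5.41 kN·m

γ = ρg = 1025 × 9.81 / 1000 = 10.05525 kN/m³.
With the apex down, the centroid sits h/3 = 0.95/3 = 0.316667 m below the base (the top edge), so the centroid depth is h_c = 3.1 + 0.316667 = 3.41667 m.
A = ½ × 1 × 0.95 = 0.475 m².
Resultant F = γ·h_c·A = 10.05525 × 3.41667 × 0.475 = 16.3188 kN.
I_c = b·h³/36 = 1 × 0.95³/36 = 0.023816 m⁴.
Centre of pressure: y_p = y_c + I_c/(y_c·A) = 3.41667 + 0.023816/(3.41667 × 0.475) = 3.41667 + 0.0146748 = 3.43134 m along the plane.
The resultant acts 0.316667 + 0.0146748 = 0.331342 m (along the plate) below the hinge at the top edge, so the moment about the hinge is M = F × 0.331342 = 16.3188 × 0.331342 = 5.4071 kN·m.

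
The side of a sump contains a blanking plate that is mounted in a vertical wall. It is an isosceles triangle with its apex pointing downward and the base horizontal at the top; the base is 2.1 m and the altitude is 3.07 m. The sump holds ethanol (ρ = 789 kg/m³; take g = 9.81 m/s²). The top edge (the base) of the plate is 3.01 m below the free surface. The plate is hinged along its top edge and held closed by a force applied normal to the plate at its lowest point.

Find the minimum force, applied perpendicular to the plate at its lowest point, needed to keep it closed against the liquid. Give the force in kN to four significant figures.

γ = ρg = 789 × 9.81 / 1000 = 7.74009 kN/m³.
With the apex down, the centroid sits h/3 = 3.07/3 = 1.02333 m below the base (the top edge), so the centroid depth is h_c = 3.01 + 1.02333 = 4.03333 m.
A = ½ × 2.1 × 3.07 = 3.2235 m².
Resultant F = γ·h_c·A = 7.74009 × 4.03333 × 3.2235 = 100.632 kN.
I_c = b·h³/36 = 2.1 × 3.07³/36 = 1.68784 m⁴.
Centre of pressure: y_p = y_c + I_c/(y_c·A) = 4.03333 + 1.68784/(4.03333 × 3.2235) = 4.03333 + 0.129819 = 4.16315 m along the plane.
The resultant acts 1.02333 + 0.129819 = 1.15315 m (along the plate) below the hinge at the top edge, so the moment about the hinge is M = F × 1.15315 = 100.632 × 1.15315 = 116.044 kN·m.
A normal force at the bottom, 3.07 m from the hinge, must supply this moment: P = 116.044/3.07 = 37.7993 kN.

P ≈ 37.80 kN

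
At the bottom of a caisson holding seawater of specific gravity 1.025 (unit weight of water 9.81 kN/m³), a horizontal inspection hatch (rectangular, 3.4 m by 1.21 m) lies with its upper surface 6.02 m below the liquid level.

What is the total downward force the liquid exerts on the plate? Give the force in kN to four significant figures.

γ = 1.025 × 9.81 = 10.05525 kN/m³.
The plate is horizontal, so pressure is uniform at p = γ·h = 10.05525 × 6.02 = 60.5326 kN/m².
A = 3.4 × 1.21 = 4.114 m².
F = p·A = 60.5326 × 4.114 = 249.031 kN.

F ≈ 249.0 kN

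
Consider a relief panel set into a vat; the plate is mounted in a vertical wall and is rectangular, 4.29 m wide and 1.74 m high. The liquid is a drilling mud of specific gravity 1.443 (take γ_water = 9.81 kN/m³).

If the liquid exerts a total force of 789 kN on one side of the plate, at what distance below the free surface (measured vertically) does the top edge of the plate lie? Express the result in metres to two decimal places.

γ = 1.443 × 9.81 = 14.15583 kN/m³.
A = 4.29 × 1.74 = 7.4646 m².
From F = γ·h_c·A, the centroid depth is h_c = 789/(14.15583 × 7.4646) = 7.46681 m.
The centroid lies 1.74/2 = 0.87 m below the top edge, so the top edge sits at h_top = 7.46681 − 0.87 = 6.59681 m below the surface.

d_top ≈ 6.60 m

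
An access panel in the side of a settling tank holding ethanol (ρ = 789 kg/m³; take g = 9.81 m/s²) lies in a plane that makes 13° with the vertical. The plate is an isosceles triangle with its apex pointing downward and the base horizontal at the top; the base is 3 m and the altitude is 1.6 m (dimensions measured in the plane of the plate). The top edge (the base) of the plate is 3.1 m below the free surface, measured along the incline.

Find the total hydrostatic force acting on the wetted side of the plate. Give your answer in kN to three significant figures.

F ≈ 65.8 kN

γ = ρg = 789 × 9.81 / 1000 = 7.74009 kN/m³.
The plate makes 13° with the vertical, i.e. θ = 90° − 13° = 77° to the horizontal. Measuring y along the incline from the free-surface line, vertical depth h = y·sinθ with sinθ = 0.974370.
With the apex down, the centroid sits h/3 = 1.6/3 = 0.533333 m below the base (the top edge), so y_c = 3.1 + 0.533333 = 3.63333 m and h_c = 3.63333 × 0.974370 = 3.54021 m.
A = ½ × 3 × 1.6 = 2.4 m².
Resultant F = γ·h_c·A = 7.74009 × 3.54021 × 2.4 = 65.7637 kN.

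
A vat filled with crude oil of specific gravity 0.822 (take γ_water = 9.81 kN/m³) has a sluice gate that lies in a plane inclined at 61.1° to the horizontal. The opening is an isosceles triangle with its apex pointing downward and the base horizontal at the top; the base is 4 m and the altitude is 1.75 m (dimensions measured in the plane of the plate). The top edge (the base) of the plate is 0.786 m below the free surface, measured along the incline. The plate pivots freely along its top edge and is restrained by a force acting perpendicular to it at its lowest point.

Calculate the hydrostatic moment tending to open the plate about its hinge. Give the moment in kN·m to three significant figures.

M ≈ 23.9 kN·m

γ = 0.822 × 9.81 = 8.06382 kN/m³.
Let θ = 61.1° be the plate's angle to the horizontal; measure y along the incline from where the plane meets the free surface. Vertical depth h = y·sinθ with sinθ = 0.875465.
With the apex down, the centroid sits h/3 = 1.75/3 = 0.583333 m below the base (the top edge), so y_c = 0.786 + 0.583333 = 1.36933 m and h_c = 1.36933 × 0.875465 = 1.1988 m.
A = ½ × 4 × 1.75 = 3.5 m².
Resultant F = γ·h_c·A = 8.06382 × 1.1988 × 3.5 = 33.8342 kN.
I_c = b·h³/36 = 4 × 1.75³/36 = 0.595486 m⁴.
Centre of pressure: y_p = y_c + I_c/(y_c·A) = 1.36933 + 0.595486/(1.36933 × 3.5) = 1.36933 + 0.12425 = 1.49358 m along the plane.
The resultant acts 0.583333 + 0.12425 = 0.707583 m (along the plate) below the hinge at the top edge, so the moment about the hinge is M = F × 0.707583 = 33.8342 × 0.707583 = 23.9405 kN·m.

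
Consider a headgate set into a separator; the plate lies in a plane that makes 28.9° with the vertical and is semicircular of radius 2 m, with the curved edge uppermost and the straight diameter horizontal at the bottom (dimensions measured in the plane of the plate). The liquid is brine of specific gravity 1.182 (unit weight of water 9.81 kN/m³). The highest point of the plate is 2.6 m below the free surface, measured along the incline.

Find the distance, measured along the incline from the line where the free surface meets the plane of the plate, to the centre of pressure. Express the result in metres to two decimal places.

y_p = 3.83 m

γ = 1.182 × 9.81 = 11.59542 kN/m³.
The plate makes 28.9° with the vertical, i.e. θ = 90° − 28.9° = 61.1° to the horizontal. Measuring y along the incline from the free-surface line, vertical depth h = y·sinθ with sinθ = 0.875465.
The centroid lies 4r/(3π) = 0.848826 m above the diameter, so r − 4r/(3π) = 2 − 0.848826 = 1.15117 m below the topmost point, so y_c = 2.6 + 1.15117 = 3.75117 m and h_c = 3.75117 × 0.875465 = 3.28402 m.
A = πr²/2 = π × 2²/2 = 6.28319 m².
Resultant F = γ·h_c·A = 11.59542 × 3.28402 × 6.28319 = 239.261 kN.
I_c = (π/8 − 8/(9π))·r⁴ = 0.109757 × 2⁴ = 1.75611 m⁴.
Centre of pressure: y_p = y_c + I_c/(y_c·A) = 3.75117 + 1.75611/(3.75117 × 6.28319) = 3.75117 + 0.0745083 = 3.82568 m along the plane.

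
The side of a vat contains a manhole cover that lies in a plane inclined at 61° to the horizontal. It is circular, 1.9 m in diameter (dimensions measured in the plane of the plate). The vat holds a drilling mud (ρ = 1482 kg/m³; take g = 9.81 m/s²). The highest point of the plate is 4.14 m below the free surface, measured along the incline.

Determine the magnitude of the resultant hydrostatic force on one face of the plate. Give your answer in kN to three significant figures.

F ≈ 184 kN

γ = ρg = 1482 × 9.81 / 1000 = 14.53842 kN/m³.
Let θ = 61° be the plate's angle to the horizontal; measure y along the incline from where the plane meets the free surface. Vertical depth h = y·sinθ with sinθ = 0.874620.
The centroid is at the centre, 0.95 m below the top of the plate, so y_c = 4.14 + 0.95 = 5.09 m and h_c = 5.09 × 0.874620 = 4.45182 m.
A = π(0.95)² = 2.83529 m².
Resultant F = γ·h_c·A = 14.53842 × 4.45182 × 2.83529 = 183.507 kN.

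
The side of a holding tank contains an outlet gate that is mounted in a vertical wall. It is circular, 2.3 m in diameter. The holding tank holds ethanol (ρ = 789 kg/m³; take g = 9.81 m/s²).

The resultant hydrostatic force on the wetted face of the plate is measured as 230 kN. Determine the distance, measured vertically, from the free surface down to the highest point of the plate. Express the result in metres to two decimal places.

γ = ρg = 789 × 9.81 / 1000 = 7.74009 kN/m³.
A = π(1.15)² = 4.15476 m².
From F = γ·h_c·A, the centroid depth is h_c = 230/(7.74009 × 4.15476) = 7.15214 m.
The centroid is at the centre, 1.15 m below the top of the plate, so the highest point sits at h_top = 7.15214 − 1.15 = 6.00214 m below the surface.

d_top ≈ 6.00 m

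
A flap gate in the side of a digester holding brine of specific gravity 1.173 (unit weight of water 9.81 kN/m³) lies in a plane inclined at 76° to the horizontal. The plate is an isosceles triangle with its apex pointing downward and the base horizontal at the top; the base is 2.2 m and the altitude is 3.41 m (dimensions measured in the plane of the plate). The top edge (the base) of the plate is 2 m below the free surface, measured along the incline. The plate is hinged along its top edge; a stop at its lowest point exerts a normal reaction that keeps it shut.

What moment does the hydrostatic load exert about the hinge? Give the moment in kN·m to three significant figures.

γ = 1.173 × 9.81 = 11.50713 kN/m³.
Let θ = 76° be the plate's angle to the horizontal; measure y along the incline from where the plane meets the free surface. Vertical depth h = y·sinθ with sinθ = 0.970296.
With the apex down, the centroid sits h/3 = 3.41/3 = 1.13667 m below the base (the top edge), so y_c = 2 + 1.13667 = 3.13667 m and h_c = 3.13667 × 0.970296 = 3.0435 m.
A = ½ × 2.2 × 3.41 = 3.751 m².
Resultant F = γ·h_c·A = 11.50713 × 3.0435 × 3.751 = 131.367 kN.
I_c = b·h³/36 = 2.2 × 3.41³/36 = 2.42317 m⁴.
Centre of pressure: y_p = y_c + I_c/(y_c·A) = 3.13667 + 2.42317/(3.13667 × 3.751) = 3.13667 + 0.205953 = 3.34262 m along the plane.
The resultant acts 1.13667 + 0.205953 = 1.34262 m (along the plate) below the hinge at the top edge, so the moment about the hinge is M = F × 1.34262 = 131.367 × 1.34262 = 176.376 kN·m.

M ≈ 176 kN·m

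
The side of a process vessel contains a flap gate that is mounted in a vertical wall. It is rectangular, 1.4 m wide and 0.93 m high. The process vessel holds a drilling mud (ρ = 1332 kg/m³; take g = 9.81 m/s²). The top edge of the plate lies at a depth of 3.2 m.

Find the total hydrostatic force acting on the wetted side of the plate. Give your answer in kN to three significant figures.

γ = ρg = 1332 × 9.81 / 1000 = 13.06692 kN/m³.
The centroid lies 0.93/2 = 0.465 m below the top edge, so the centroid depth is h_c = 3.2 + 0.465 = 3.665 m.
A = 1.4 × 0.93 = 1.302 m².
Resultant F = γ·h_c·A = 13.06692 × 3.665 × 1.302 = 62.3531 kN.

F ≈ 62.4 kN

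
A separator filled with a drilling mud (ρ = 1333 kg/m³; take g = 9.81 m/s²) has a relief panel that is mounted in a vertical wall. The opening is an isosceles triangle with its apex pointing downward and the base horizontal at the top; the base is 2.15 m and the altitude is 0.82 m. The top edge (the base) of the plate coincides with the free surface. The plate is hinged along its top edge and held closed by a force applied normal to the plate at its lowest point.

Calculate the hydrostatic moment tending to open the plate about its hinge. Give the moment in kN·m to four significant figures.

M ≈ 1.292 kN·m

γ = ρg = 1333 × 9.81 / 1000 = 13.07673 kN/m³.
With the apex down, the centroid sits h/3 = 0.82/3 = 0.273333 m below the base (the top edge), so the centroid depth is h_c = 0.273333 m.
A = ½ × 2.15 × 0.82 = 0.8815 m².
Resultant F = γ·h_c·A = 13.07673 × 0.273333 × 0.8815 = 3.15075 kN.
I_c = b·h³/36 = 2.15 × 0.82³/36 = 0.0329289 m⁴.
Centre of pressure: y_p = y_c + I_c/(y_c·A) = 0.273333 + 0.0329289/(0.273333 × 0.8815) = 0.273333 + 0.136667 = 0.41 m along the plane.
The resultant acts 0.273333 + 0.136667 = 0.41 m (along the plate) below the hinge at the top edge, so the moment about the hinge is M = F × 0.41 = 3.15075 × 0.41 = 1.29181 kN·m.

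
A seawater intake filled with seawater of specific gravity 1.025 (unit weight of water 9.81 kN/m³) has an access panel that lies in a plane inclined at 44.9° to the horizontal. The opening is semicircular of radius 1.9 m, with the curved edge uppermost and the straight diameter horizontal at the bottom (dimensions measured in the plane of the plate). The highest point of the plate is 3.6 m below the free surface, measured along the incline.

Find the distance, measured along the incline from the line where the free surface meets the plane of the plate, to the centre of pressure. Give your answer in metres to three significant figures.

γ = 1.025 × 9.81 = 10.05525 kN/m³.
Let θ = 44.9° be the plate's angle to the horizontal; measure y along the incline from where the plane meets the free surface. Vertical depth h = y·sinθ with sinθ = 0.705872.
The centroid lies 4r/(3π) = 0.806385 m above the diameter, so r − 4r/(3π) = 1.9 − 0.806385 = 1.09361 m below the topmost point, so y_c = 3.6 + 1.09361 = 4.69361 m and h_c = 4.69361 × 0.705872 = 3.31309 m.
A = πr²/2 = π × 1.9²/2 = 5.67057 m².
Resultant F = γ·h_c·A = 10.05525 × 3.31309 × 5.67057 = 188.909 kN.
I_c = (π/8 − 8/(9π))·r⁴ = 0.109757 × 1.9⁴ = 1.43036 m⁴.
Centre of pressure: y_p = y_c + I_c/(y_c·A) = 4.69361 + 1.43036/(4.69361 × 5.67057) = 4.69361 + 0.0537417 = 4.74735 m along the plane.

y_p = 4.75 m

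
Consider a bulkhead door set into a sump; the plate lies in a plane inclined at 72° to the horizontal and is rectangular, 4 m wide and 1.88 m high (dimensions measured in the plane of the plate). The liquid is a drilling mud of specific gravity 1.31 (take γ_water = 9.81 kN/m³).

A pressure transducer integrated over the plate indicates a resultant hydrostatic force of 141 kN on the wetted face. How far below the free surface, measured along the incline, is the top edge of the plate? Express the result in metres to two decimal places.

γ = 1.31 × 9.81 = 12.8511 kN/m³.
A = 4 × 1.88 = 7.52 m².
From F = γ·h_c·A, the centroid depth is h_c = 141/(12.8511 × 7.52) = 1.45902 m.
Let θ = 72° be the plate's angle to the horizontal; measure y along the incline from where the plane meets the free surface. Vertical depth h = y·sinθ with sinθ = 0.951057.
Along the incline, y_c = h_c/sinθ = 1.45902/0.951057 = 1.5341 m.
The centroid lies 1.88/2 = 0.94 m below the top edge, so the top edge sits at y_top = 1.5341 − 0.94 = 0.5941 m along the incline.

y_top ≈ 0.59 m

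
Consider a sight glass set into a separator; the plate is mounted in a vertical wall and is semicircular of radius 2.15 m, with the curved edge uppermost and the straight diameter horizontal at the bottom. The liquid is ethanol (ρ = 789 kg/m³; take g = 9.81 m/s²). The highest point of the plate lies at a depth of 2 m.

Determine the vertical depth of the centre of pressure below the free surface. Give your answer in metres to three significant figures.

γ = ρg = 789 × 9.81 / 1000 = 7.74009 kN/m³.
The centroid lies 4r/(3π) = 0.912488 m above the diameter, so r − 4r/(3π) = 2.15 − 0.912488 = 1.23751 m below the topmost point, so the centroid depth is h_c = 2 + 1.23751 = 3.23751 m.
A = πr²/2 = π × 2.15²/2 = 7.26101 m².
Resultant F = γ·h_c·A = 7.74009 × 3.23751 × 7.26101 = 181.951 kN.
I_c = (π/8 − 8/(9π))·r⁴ = 0.109757 × 2.15⁴ = 2.34523 m⁴.
Centre of pressure: y_p = y_c + I_c/(y_c·A) = 3.23751 + 2.34523/(3.23751 × 7.26101) = 3.23751 + 0.0997648 = 3.33727 m along the plane.

h_p = 3.34 m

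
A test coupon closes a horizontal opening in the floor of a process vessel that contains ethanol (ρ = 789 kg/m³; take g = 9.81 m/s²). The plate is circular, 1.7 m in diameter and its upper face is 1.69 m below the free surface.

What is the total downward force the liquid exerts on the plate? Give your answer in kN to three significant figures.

F ≈ 29.7 kN

γ = ρg = 789 × 9.81 / 1000 = 7.74009 kN/m³.
The plate is horizontal, so pressure is uniform at p = γ·h = 7.74009 × 1.69 = 13.0808 kN/m².
A = π(0.85)² = 2.2698 m².
F = p·A = 13.0808 × 2.2698 = 29.6908 kN.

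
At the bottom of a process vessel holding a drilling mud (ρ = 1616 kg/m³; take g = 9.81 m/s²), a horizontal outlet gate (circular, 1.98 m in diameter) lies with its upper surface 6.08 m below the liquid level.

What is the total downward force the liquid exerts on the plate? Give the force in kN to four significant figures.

γ = ρg = 1616 × 9.81 / 1000 = 15.85296 kN/m³.
The plate is horizontal, so pressure is uniform at p = γ·h = 15.85296 × 6.08 = 96.386 kN/m².
A = π(0.99)² = 3.07907 m².
F = p·A = 96.386 × 3.07907 = 296.779 kN.

F ≈ 296.8 kN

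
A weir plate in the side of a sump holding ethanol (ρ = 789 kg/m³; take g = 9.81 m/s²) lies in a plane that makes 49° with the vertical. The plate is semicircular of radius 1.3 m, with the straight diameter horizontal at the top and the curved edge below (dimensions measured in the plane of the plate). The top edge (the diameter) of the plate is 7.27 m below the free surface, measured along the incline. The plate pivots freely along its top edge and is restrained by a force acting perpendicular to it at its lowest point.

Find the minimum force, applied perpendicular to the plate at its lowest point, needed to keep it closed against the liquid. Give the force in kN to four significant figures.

γ = ρg = 789 × 9.81 / 1000 = 7.74009 kN/m³.
The plate makes 49° with the vertical, i.e. θ = 90° − 49° = 41° to the horizontal. Measuring y along the incline from the free-surface line, vertical depth h = y·sinθ with sinθ = 0.656059.
The centroid of a semicircle lies 4r/(3π) = 0.551737 m from the diameter, here below the top edge, so y_c = 7.27 + 0.551737 = 7.82174 m and h_c = 7.82174 × 0.656059 = 5.13152 m.
A = πr²/2 = π × 1.3²/2 = 2.65465 m².
Resultant F = γ·h_c·A = 7.74009 × 5.13152 × 2.65465 = 105.439 kN.
I_c = (π/8 − 8/(9π))·r⁴ = 0.109757 × 1.3⁴ = 0.313477 m⁴.
Centre of pressure: y_p = y_c + I_c/(y_c·A) = 7.82174 + 0.313477/(7.82174 × 2.65465) = 7.82174 + 0.0150972 = 7.83684 m along the plane.
The resultant acts 0.551737 + 0.0150972 = 0.566834 m (along the plate) below the hinge at the top edge, so the moment about the hinge is M = F × 0.566834 = 105.439 × 0.566834 = 59.7664 kN·m.
A normal force at the bottom, 1.3 m from the hinge, must supply this moment: P = 59.7664/1.3 = 45.9742 kN.

P ≈ 45.97 kN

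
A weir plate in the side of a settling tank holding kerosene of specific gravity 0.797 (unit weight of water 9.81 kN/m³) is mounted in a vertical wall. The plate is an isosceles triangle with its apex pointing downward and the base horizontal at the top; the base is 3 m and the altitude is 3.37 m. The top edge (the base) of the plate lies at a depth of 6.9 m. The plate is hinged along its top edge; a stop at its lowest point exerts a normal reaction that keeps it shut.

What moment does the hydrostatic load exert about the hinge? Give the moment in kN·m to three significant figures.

γ = 0.797 × 9.81 = 7.81857 kN/m³.
With the apex down, the centroid sits h/3 = 3.37/3 = 1.12333 m below the base (the top edge), so the centroid depth is h_c = 6.9 + 1.12333 = 8.02333 m.
A = ½ × 3 × 3.37 = 5.055 m².
Resultant F = γ·h_c·A = 7.81857 × 8.02333 × 5.055 = 317.105 kN.
I_c = b·h³/36 = 3 × 3.37³/36 = 3.1894 m⁴.
Centre of pressure: y_p = y_c + I_c/(y_c·A) = 8.02333 + 3.1894/(8.02333 × 5.055) = 8.02333 + 0.0786381 = 8.10197 m along the plane.
The resultant acts 1.12333 + 0.0786381 = 1.20197 m (along the plate) below the hinge at the top edge, so the moment about the hinge is M = F × 1.20197 = 317.105 × 1.20197 = 381.151 kN·m.

M ≈ 381 kN·m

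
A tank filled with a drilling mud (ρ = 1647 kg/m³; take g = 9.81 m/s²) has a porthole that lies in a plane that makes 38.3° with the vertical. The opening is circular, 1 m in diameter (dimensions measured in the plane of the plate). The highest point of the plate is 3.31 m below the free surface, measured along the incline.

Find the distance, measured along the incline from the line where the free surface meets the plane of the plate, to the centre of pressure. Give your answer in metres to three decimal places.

y_p = 3.826 m

γ = ρg = 1647 × 9.81 / 1000 = 16.15707 kN/m³.
The plate makes 38.3° with the vertical, i.e. θ = 90° − 38.3° = 51.7° to the horizontal. Measuring y along the incline from the free-surface line, vertical depth h = y·sinθ with sinθ = 0.784776.
The centroid is at the centre, 0.5 m below the top of the plate, so y_c = 3.31 + 0.5 = 3.81 m and h_c = 3.81 × 0.784776 = 2.99 m.
A = π(0.5)² = 0.785398 m².
Resultant F = γ·h_c·A = 16.15707 × 2.99 × 0.785398 = 37.9423 kN.
I_c = πr⁴/4 = π × 0.5⁴/4 = 0.0490874 m⁴.
Centre of pressure: y_p = y_c + I_c/(y_c·A) = 3.81 + 0.0490874/(3.81 × 0.785398) = 3.81 + 0.0164042 = 3.8264 m along the plane.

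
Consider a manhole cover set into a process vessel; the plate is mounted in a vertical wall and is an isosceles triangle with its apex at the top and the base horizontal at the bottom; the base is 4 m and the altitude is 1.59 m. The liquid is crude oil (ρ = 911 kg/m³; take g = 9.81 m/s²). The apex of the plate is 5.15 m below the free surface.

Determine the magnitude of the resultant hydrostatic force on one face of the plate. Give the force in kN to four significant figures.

γ = ρg = 911 × 9.81 / 1000 = 8.93691 kN/m³.
With the apex up, the centroid sits 2h/3 = 2 × 1.59/3 = 1.06 m below the apex, so the centroid depth is h_c = 5.15 + 1.06 = 6.21 m.
A = ½ × 4 × 1.59 = 3.18 m².
Resultant F = γ·h_c·A = 8.93691 × 6.21 × 3.18 = 176.484 kN.

F ≈ 176.5 kN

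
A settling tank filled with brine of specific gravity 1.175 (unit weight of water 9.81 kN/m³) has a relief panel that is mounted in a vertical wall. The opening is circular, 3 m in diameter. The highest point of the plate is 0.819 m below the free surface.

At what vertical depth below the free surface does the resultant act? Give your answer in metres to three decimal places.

γ = 1.175 × 9.81 = 11.52675 kN/m³.
The centroid is at the centre, 1.5 m below the top of the plate, so the centroid depth is h_c = 0.819 + 1.5 = 2.319 m.
A = π(1.5)² = 7.06858 m².
Resultant F = γ·h_c·A = 11.52675 × 2.319 × 7.06858 = 188.947 kN.
I_c = πr⁴/4 = π × 1.5⁴/4 = 3.97608 m⁴.
Centre of pressure: y_p = y_c + I_c/(y_c·A) = 2.319 + 3.97608/(2.319 × 7.06858) = 2.319 + 0.242562 = 2.56156 m along the plane.

h_p = 2.562 m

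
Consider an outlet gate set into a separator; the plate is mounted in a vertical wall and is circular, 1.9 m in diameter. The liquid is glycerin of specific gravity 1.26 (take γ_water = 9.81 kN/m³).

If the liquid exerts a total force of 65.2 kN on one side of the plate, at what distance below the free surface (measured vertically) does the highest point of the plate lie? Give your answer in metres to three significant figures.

γ = 1.26 × 9.81 = 12.3606 kN/m³.
A = π(0.95)² = 2.83529 m².
From F = γ·h_c·A, the centroid depth is h_c = 65.2/(12.3606 × 2.83529) = 1.86042 m.
The centroid is at the centre, 0.95 m below the top of the plate, so the highest point sits at h_top = 1.86042 − 0.95 = 0.91042 m below the surface.

d_top ≈ 0.910 m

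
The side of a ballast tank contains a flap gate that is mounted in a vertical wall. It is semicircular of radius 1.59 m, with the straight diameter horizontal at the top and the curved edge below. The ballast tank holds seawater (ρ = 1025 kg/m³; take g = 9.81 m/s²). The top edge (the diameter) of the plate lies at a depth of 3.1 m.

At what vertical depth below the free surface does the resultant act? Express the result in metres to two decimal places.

γ = ρg = 1025 × 9.81 / 1000 = 10.05525 kN/m³.
The centroid of a semicircle lies 4r/(3π) = 0.674817 m from the diameter, here below the top edge, so the centroid depth is h_c = 3.1 + 0.674817 = 3.77482 m.
A = πr²/2 = π × 1.59²/2 = 3.97113 m².
Resultant F = γ·h_c·A = 10.05525 × 3.77482 × 3.97113 = 150.731 kN.
I_c = (π/8 − 8/(9π))·r⁴ = 0.109757 × 1.59⁴ = 0.701489 m⁴.
Centre of pressure: y_p = y_c + I_c/(y_c·A) = 3.77482 + 0.701489/(3.77482 × 3.97113) = 3.77482 + 0.0467962 = 3.82162 m along the plane.

h_p = 3.82 m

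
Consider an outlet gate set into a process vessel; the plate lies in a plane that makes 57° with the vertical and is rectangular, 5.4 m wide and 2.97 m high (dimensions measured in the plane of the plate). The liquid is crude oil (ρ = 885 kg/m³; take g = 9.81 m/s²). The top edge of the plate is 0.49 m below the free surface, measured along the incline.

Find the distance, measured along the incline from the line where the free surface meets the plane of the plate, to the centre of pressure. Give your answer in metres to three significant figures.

y_p = 2.35 m

γ = ρg = 885 × 9.81 / 1000 = 8.68185 kN/m³.
The plate makes 57° with the vertical, i.e. θ = 90° − 57° = 33° to the horizontal. Measuring y along the incline from the free-surface line, vertical depth h = y·sinθ with sinθ = 0.544639.
The centroid lies 2.97/2 = 1.485 m below the top edge, so y_c = 0.49 + 1.485 = 1.975 m and h_c = 1.975 × 0.544639 = 1.07566 m.
A = 5.4 × 2.97 = 16.038 m².
Resultant F = γ·h_c·A = 8.68185 × 1.07566 × 16.038 = 149.774 kN.
I_c = b·h³/12 = 5.4 × 2.97³/12 = 11.7891 m⁴.
Centre of pressure: y_p = y_c + I_c/(y_c·A) = 1.975 + 11.7891/(1.975 × 16.038) = 1.975 + 0.372189 = 2.34719 m along the plane.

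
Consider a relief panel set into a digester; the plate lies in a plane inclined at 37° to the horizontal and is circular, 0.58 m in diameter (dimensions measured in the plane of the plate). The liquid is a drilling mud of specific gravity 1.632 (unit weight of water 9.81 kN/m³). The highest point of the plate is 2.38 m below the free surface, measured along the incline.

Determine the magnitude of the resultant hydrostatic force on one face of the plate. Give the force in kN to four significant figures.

γ = 1.632 × 9.81 = 16.00992 kN/m³.
Let θ = 37° be the plate's angle to the horizontal; measure y along the incline from where the plane meets the free surface. Vertical depth h = y·sinθ with sinθ = 0.601815.
The centroid is at the centre, 0.29 m below the top of the plate, so y_c = 2.38 + 0.29 = 2.67 m and h_c = 2.67 × 0.601815 = 1.60685 m.
A = π(0.29)² = 0.264208 m².
Resultant F = γ·h_c·A = 16.00992 × 1.60685 × 0.264208 = 6.79689 kN.

F ≈ 6.797 kN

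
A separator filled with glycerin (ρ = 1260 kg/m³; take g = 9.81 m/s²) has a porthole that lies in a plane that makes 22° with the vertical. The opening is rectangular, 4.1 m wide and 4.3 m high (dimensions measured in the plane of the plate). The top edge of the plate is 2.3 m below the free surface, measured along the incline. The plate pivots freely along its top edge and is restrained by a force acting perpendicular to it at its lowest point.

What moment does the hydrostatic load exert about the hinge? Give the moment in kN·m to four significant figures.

M ≈ 2244 kN·m

γ = ρg = 1260 × 9.81 / 1000 = 12.3606 kN/m³.
The plate makes 22° with the vertical, i.e. θ = 90° − 22° = 68° to the horizontal. Measuring y along the incline from the free-surface line, vertical depth h = y·sinθ with sinθ = 0.927184.
The centroid lies 4.3/2 = 2.15 m below the top edge, so y_c = 2.3 + 2.15 = 4.45 m and h_c = 4.45 × 0.927184 = 4.12597 m.
A = 4.1 × 4.3 = 17.63 m².
Resultant F = γ·h_c·A = 12.3606 × 4.12597 × 17.63 = 899.121 kN.
I_c = b·h³/12 = 4.1 × 4.3³/12 = 27.1649 m⁴.
Centre of pressure: y_p = y_c + I_c/(y_c·A) = 4.45 + 27.1649/(4.45 × 17.63) = 4.45 + 0.346255 = 4.79626 m along the plane.
The resultant acts 2.15 + 0.346255 = 2.49625 m (along the plate) below the hinge at the top edge, so the moment about the hinge is M = F × 2.49625 = 899.121 × 2.49625 = 2244.43 kN·m.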